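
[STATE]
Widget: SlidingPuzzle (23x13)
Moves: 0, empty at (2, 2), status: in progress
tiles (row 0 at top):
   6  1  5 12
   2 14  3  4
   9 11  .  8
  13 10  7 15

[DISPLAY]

┌────┬────┬────┬────┐  
│  6 │  1 │  5 │ 12 │  
├────┼────┼────┼────┤  
│  2 │ 14 │  3 │  4 │  
├────┼────┼────┼────┤  
│  9 │ 11 │    │  8 │  
├────┼────┼────┼────┤  
│ 13 │ 10 │  7 │ 15 │  
└────┴────┴────┴────┘  
Moves: 0               
                       
                       
                       


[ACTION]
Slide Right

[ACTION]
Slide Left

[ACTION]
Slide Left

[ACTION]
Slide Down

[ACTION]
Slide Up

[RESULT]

┌────┬────┬────┬────┐  
│  6 │  1 │  5 │ 12 │  
├────┼────┼────┼────┤  
│  2 │ 14 │  3 │  4 │  
├────┼────┼────┼────┤  
│  9 │ 11 │  8 │    │  
├────┼────┼────┼────┤  
│ 13 │ 10 │  7 │ 15 │  
└────┴────┴────┴────┘  
Moves: 5               
                       
                       
                       


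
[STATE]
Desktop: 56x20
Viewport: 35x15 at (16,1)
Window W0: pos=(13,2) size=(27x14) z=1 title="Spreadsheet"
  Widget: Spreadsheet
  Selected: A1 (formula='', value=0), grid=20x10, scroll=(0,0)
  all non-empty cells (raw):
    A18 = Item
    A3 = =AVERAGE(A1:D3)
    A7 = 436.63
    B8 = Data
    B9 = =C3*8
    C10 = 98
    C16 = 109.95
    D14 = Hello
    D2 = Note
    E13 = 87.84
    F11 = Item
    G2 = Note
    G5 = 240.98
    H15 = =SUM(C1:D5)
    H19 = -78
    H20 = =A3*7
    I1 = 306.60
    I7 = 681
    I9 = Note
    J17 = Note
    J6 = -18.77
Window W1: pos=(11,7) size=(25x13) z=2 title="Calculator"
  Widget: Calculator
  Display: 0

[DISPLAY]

                                   
━━━━━━━━━━━━━━━━━━━━━━━┓           
preadsheet             ┃           
───────────────────────┨           
:                      ┃           
     A       B       C ┃           
━━━━━━━━━━━━━━━━━━━┓---┃           
culator            ┃   ┃           
───────────────────┨   ┃           
                  0┃   ┃           
┬───┬───┬───┐      ┃   ┃           
│ 8 │ 9 │ ÷ │      ┃   ┃           
┼───┼───┼───┤      ┃   ┃           
│ 5 │ 6 │ × │      ┃   ┃           
┼───┼───┼───┤      ┃━━━┛           


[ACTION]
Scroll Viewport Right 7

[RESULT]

                                   
━━━━━━━━━━━━━━━━━━┓                
sheet             ┃                
──────────────────┨                
                  ┃                
A       B       C ┃                
━━━━━━━━━━━━━━┓---┃                
or            ┃   ┃                
──────────────┨   ┃                
             0┃   ┃                
───┬───┐      ┃   ┃                
 9 │ ÷ │      ┃   ┃                
───┼───┤      ┃   ┃                
 6 │ × │      ┃   ┃                
───┼───┤      ┃━━━┛                


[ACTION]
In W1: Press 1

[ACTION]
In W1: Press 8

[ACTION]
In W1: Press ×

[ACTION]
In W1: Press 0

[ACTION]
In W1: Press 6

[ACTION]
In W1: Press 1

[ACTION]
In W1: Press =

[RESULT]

                                   
━━━━━━━━━━━━━━━━━━┓                
sheet             ┃                
──────────────────┨                
                  ┃                
A       B       C ┃                
━━━━━━━━━━━━━━┓---┃                
or            ┃   ┃                
──────────────┨   ┃                
          1098┃   ┃                
───┬───┐      ┃   ┃                
 9 │ ÷ │      ┃   ┃                
───┼───┤      ┃   ┃                
 6 │ × │      ┃   ┃                
───┼───┤      ┃━━━┛                


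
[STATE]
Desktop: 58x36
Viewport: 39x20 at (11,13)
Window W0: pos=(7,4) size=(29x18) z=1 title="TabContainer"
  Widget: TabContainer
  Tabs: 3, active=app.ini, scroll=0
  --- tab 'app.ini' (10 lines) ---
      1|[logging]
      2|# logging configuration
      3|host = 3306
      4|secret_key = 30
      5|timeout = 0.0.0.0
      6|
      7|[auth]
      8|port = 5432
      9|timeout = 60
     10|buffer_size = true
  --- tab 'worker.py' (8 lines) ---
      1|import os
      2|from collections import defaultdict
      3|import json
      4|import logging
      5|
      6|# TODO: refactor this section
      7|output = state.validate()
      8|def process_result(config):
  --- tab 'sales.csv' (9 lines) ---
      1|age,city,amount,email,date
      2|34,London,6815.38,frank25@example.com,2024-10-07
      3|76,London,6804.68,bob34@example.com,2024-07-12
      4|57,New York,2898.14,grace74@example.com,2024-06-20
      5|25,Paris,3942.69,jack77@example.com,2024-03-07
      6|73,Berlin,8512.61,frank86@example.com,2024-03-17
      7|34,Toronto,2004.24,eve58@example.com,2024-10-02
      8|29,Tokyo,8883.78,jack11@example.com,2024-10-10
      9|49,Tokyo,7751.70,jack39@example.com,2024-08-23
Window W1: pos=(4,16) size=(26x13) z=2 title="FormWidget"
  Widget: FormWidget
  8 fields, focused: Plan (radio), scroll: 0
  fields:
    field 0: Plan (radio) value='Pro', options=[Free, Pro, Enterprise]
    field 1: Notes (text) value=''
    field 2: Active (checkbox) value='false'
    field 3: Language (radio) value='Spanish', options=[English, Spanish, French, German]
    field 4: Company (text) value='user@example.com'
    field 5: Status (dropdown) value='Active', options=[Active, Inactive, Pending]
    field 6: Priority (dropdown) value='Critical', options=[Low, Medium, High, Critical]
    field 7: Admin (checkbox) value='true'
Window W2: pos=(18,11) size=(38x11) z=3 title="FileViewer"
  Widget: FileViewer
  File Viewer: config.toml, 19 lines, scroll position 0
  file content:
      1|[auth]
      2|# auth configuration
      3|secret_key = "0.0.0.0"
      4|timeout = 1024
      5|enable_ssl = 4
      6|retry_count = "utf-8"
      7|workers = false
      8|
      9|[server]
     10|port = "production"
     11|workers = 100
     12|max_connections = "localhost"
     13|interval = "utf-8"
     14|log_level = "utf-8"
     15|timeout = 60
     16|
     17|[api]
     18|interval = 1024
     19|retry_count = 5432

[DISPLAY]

eout = ┠───────────────────────────────
       ┃[auth]                         
th]    ┃# auth configuration           
━━━━━━━┃secret_key = "0.0.0.0"         
idget  ┃timeout = 1024                 
───────┃enable_ssl = 4                 
:      ┃retry_count = "utf-8"          
s:     ┃workers = false                
ve:    ┗━━━━━━━━━━━━━━━━━━━━━━━━━━━━━━━
uage:   ( ) Englis┃                    
any:    [user@exa]┃                    
us:     [Active ▼]┃                    
rity:   [Critica▼]┃                    
n:      [x]       ┃                    
                  ┃                    
━━━━━━━━━━━━━━━━━━┛                    
                                       
                                       
                                       
                                       


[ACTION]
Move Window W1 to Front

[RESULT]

eout = ┠───────────────────────────────
       ┃[auth]                         
th]    ┃# auth configuration           
━━━━━━━━━━━━━━━━━━┓= "0.0.0.0"         
idget             ┃024                 
──────────────────┨= 4                 
:       ( ) Free  ┃ = "utf-8"          
s:      [        ]┃alse                
ve:     [ ]       ┃━━━━━━━━━━━━━━━━━━━━
uage:   ( ) Englis┃                    
any:    [user@exa]┃                    
us:     [Active ▼]┃                    
rity:   [Critica▼]┃                    
n:      [x]       ┃                    
                  ┃                    
━━━━━━━━━━━━━━━━━━┛                    
                                       
                                       
                                       
                                       


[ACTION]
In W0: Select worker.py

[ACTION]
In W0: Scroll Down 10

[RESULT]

       ┠───────────────────────────────
       ┃[auth]                         
       ┃# auth configuration           
━━━━━━━━━━━━━━━━━━┓= "0.0.0.0"         
idget             ┃024                 
──────────────────┨= 4                 
:       ( ) Free  ┃ = "utf-8"          
s:      [        ]┃alse                
ve:     [ ]       ┃━━━━━━━━━━━━━━━━━━━━
uage:   ( ) Englis┃                    
any:    [user@exa]┃                    
us:     [Active ▼]┃                    
rity:   [Critica▼]┃                    
n:      [x]       ┃                    
                  ┃                    
━━━━━━━━━━━━━━━━━━┛                    
                                       
                                       
                                       
                                       


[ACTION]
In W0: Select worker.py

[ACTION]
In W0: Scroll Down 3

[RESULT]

 proces┠───────────────────────────────
       ┃[auth]                         
       ┃# auth configuration           
━━━━━━━━━━━━━━━━━━┓= "0.0.0.0"         
idget             ┃024                 
──────────────────┨= 4                 
:       ( ) Free  ┃ = "utf-8"          
s:      [        ]┃alse                
ve:     [ ]       ┃━━━━━━━━━━━━━━━━━━━━
uage:   ( ) Englis┃                    
any:    [user@exa]┃                    
us:     [Active ▼]┃                    
rity:   [Critica▼]┃                    
n:      [x]       ┃                    
                  ┃                    
━━━━━━━━━━━━━━━━━━┛                    
                                       
                                       
                                       
                                       


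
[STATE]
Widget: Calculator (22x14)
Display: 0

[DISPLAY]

                     0
┌───┬───┬───┬───┐     
│ 7 │ 8 │ 9 │ ÷ │     
├───┼───┼───┼───┤     
│ 4 │ 5 │ 6 │ × │     
├───┼───┼───┼───┤     
│ 1 │ 2 │ 3 │ - │     
├───┼───┼───┼───┤     
│ 0 │ . │ = │ + │     
├───┼───┼───┼───┤     
│ C │ MC│ MR│ M+│     
└───┴───┴───┴───┘     
                      
                      


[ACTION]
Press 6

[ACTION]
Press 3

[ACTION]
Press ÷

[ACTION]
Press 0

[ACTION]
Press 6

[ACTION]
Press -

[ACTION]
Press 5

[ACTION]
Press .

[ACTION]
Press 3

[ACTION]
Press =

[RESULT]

                   5.2
┌───┬───┬───┬───┐     
│ 7 │ 8 │ 9 │ ÷ │     
├───┼───┼───┼───┤     
│ 4 │ 5 │ 6 │ × │     
├───┼───┼───┼───┤     
│ 1 │ 2 │ 3 │ - │     
├───┼───┼───┼───┤     
│ 0 │ . │ = │ + │     
├───┼───┼───┼───┤     
│ C │ MC│ MR│ M+│     
└───┴───┴───┴───┘     
                      
                      


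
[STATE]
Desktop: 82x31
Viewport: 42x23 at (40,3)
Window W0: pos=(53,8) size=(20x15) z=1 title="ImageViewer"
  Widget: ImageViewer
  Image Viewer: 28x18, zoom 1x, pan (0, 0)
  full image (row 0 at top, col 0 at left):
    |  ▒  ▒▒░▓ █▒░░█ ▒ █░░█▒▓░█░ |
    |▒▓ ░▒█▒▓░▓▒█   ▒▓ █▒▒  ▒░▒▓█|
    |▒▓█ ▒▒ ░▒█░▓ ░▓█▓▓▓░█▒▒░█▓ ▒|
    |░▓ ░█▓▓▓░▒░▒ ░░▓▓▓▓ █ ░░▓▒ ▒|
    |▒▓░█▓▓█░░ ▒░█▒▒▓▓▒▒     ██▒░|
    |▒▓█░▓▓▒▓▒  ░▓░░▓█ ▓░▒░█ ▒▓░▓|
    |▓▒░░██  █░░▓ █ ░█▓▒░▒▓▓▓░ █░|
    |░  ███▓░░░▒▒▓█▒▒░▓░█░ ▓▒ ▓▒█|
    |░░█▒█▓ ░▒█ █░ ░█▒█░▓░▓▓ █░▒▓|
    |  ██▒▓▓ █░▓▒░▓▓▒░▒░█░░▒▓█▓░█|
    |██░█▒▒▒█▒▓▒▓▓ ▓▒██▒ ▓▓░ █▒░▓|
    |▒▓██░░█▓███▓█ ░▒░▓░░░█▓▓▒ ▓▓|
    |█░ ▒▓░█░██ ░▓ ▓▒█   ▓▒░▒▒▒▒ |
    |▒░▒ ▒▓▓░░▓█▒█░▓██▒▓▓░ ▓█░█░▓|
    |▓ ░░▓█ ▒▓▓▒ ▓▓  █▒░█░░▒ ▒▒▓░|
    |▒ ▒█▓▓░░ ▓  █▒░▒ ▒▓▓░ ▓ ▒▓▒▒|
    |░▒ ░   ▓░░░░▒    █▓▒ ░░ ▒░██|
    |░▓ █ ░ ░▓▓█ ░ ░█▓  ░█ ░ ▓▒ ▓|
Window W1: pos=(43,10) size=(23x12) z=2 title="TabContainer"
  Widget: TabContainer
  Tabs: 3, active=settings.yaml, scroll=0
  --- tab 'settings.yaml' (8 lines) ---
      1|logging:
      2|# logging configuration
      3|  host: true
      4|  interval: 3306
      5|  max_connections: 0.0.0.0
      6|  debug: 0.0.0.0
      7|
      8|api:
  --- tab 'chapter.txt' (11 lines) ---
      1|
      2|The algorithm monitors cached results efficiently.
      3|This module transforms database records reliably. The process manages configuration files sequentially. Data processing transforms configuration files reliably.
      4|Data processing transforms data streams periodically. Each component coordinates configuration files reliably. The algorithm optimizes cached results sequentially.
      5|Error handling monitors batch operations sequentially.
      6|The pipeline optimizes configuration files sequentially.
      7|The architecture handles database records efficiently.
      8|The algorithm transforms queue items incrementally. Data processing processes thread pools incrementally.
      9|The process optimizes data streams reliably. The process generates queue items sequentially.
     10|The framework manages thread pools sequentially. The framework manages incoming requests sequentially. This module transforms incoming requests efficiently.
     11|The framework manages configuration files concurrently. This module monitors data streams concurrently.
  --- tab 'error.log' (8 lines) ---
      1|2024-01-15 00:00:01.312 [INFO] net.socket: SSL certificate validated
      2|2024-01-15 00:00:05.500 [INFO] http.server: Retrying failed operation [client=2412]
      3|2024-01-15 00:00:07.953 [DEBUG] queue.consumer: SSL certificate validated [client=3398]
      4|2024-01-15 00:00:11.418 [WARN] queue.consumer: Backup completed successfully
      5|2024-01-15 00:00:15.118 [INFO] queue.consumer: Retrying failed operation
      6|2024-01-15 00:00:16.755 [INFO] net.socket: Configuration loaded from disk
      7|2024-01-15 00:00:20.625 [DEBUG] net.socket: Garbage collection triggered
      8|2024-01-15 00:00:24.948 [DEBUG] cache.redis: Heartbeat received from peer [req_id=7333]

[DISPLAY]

                                          
                                          
                                          
                                          
                                          
             ┏━━━━━━━━━━━━━━━━━━┓         
             ┃ ImageViewer      ┃         
   ┏━━━━━━━━━━━━━━━━━━━━━┓──────┨         
   ┃ TabContainer        ┃░░█ ▒ ┃         
   ┠─────────────────────┨   ▒▓ ┃         
   ┃[settings.yaml]│ chap┃ ░▓█▓▓┃         
   ┃─────────────────────┃ ░░▓▓▓┃         
   ┃logging:             ┃█▒▒▓▓▒┃         
   ┃# logging configurati┃▓░░▓█ ┃         
   ┃  host: true         ┃ █ ░█▓┃         
   ┃  interval: 3306     ┃▓█▒▒░▓┃         
   ┃  max_connections: 0.┃░ ░█▒█┃         
   ┃  debug: 0.0.0.0     ┃░▓▓▒░▒┃         
   ┗━━━━━━━━━━━━━━━━━━━━━┛▓ ▓▒██┃         
             ┗━━━━━━━━━━━━━━━━━━┛         
                                          
                                          
                                          


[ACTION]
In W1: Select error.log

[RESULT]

                                          
                                          
                                          
                                          
                                          
             ┏━━━━━━━━━━━━━━━━━━┓         
             ┃ ImageViewer      ┃         
   ┏━━━━━━━━━━━━━━━━━━━━━┓──────┨         
   ┃ TabContainer        ┃░░█ ▒ ┃         
   ┠─────────────────────┨   ▒▓ ┃         
   ┃ settings.yaml │ chap┃ ░▓█▓▓┃         
   ┃─────────────────────┃ ░░▓▓▓┃         
   ┃2024-01-15 00:00:01.3┃█▒▒▓▓▒┃         
   ┃2024-01-15 00:00:05.5┃▓░░▓█ ┃         
   ┃2024-01-15 00:00:07.9┃ █ ░█▓┃         
   ┃2024-01-15 00:00:11.4┃▓█▒▒░▓┃         
   ┃2024-01-15 00:00:15.1┃░ ░█▒█┃         
   ┃2024-01-15 00:00:16.7┃░▓▓▒░▒┃         
   ┗━━━━━━━━━━━━━━━━━━━━━┛▓ ▓▒██┃         
             ┗━━━━━━━━━━━━━━━━━━┛         
                                          
                                          
                                          


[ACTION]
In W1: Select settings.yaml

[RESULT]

                                          
                                          
                                          
                                          
                                          
             ┏━━━━━━━━━━━━━━━━━━┓         
             ┃ ImageViewer      ┃         
   ┏━━━━━━━━━━━━━━━━━━━━━┓──────┨         
   ┃ TabContainer        ┃░░█ ▒ ┃         
   ┠─────────────────────┨   ▒▓ ┃         
   ┃[settings.yaml]│ chap┃ ░▓█▓▓┃         
   ┃─────────────────────┃ ░░▓▓▓┃         
   ┃logging:             ┃█▒▒▓▓▒┃         
   ┃# logging configurati┃▓░░▓█ ┃         
   ┃  host: true         ┃ █ ░█▓┃         
   ┃  interval: 3306     ┃▓█▒▒░▓┃         
   ┃  max_connections: 0.┃░ ░█▒█┃         
   ┃  debug: 0.0.0.0     ┃░▓▓▒░▒┃         
   ┗━━━━━━━━━━━━━━━━━━━━━┛▓ ▓▒██┃         
             ┗━━━━━━━━━━━━━━━━━━┛         
                                          
                                          
                                          


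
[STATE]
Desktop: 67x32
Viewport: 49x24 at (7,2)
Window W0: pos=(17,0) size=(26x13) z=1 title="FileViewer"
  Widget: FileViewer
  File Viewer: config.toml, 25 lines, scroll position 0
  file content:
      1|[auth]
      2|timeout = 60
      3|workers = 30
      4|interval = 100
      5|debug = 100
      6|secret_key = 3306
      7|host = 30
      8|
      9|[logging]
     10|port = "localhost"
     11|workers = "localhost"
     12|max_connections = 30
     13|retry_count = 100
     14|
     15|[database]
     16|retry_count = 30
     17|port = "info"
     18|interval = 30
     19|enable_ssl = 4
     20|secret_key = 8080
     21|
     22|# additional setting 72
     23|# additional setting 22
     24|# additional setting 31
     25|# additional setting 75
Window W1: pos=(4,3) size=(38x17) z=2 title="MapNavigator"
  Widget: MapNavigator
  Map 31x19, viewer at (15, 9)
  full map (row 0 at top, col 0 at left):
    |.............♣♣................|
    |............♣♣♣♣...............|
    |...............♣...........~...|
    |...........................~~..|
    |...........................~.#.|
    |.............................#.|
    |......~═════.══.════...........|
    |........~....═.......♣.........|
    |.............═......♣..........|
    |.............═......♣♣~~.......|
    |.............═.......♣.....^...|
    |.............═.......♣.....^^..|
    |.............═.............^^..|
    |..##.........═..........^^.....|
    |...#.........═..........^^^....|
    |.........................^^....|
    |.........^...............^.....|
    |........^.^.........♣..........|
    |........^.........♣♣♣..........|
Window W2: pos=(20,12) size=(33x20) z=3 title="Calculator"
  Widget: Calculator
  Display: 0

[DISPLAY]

          ┠────────────────────────┨             
━━━━━━━━━━━━━━━━━━━━━━━━━━━━━━━━━━┓┃             
apNavigator                       ┃┃             
──────────────────────────────────┨┃             
 ...........................~~..  ┃┃             
 ...........................~.#.  ┃┃             
 .............................#.  ┃┃             
 ......~═════.══.════...........  ┃┃             
 ........~....═.......♣.........  ┃┃             
 .............═......♣..........  ┃┃             
 ............┏━━━━━━━━━━━━━━━━━━━━━━━━━━━━━━━┓   
 ............┃ Calculator                    ┃   
 ............┠───────────────────────────────┨   
 ............┃                              0┃   
 ..##........┃┌───┬───┬───┬───┐              ┃   
 ...#........┃│ 7 │ 8 │ 9 │ ÷ │              ┃   
 ............┃├───┼───┼───┼───┤              ┃   
━━━━━━━━━━━━━┃│ 4 │ 5 │ 6 │ × │              ┃   
             ┃├───┼───┼───┼───┤              ┃   
             ┃│ 1 │ 2 │ 3 │ - │              ┃   
             ┃├───┼───┼───┼───┤              ┃   
             ┃│ 0 │ . │ = │ + │              ┃   
             ┃├───┼───┼───┼───┤              ┃   
             ┃│ C │ MC│ MR│ M+│              ┃   


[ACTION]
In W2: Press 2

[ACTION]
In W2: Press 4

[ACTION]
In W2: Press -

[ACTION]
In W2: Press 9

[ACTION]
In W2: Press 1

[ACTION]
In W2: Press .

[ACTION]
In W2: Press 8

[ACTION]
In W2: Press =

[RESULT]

          ┠────────────────────────┨             
━━━━━━━━━━━━━━━━━━━━━━━━━━━━━━━━━━┓┃             
apNavigator                       ┃┃             
──────────────────────────────────┨┃             
 ...........................~~..  ┃┃             
 ...........................~.#.  ┃┃             
 .............................#.  ┃┃             
 ......~═════.══.════...........  ┃┃             
 ........~....═.......♣.........  ┃┃             
 .............═......♣..........  ┃┃             
 ............┏━━━━━━━━━━━━━━━━━━━━━━━━━━━━━━━┓   
 ............┃ Calculator                    ┃   
 ............┠───────────────────────────────┨   
 ............┃                          -67.8┃   
 ..##........┃┌───┬───┬───┬───┐              ┃   
 ...#........┃│ 7 │ 8 │ 9 │ ÷ │              ┃   
 ............┃├───┼───┼───┼───┤              ┃   
━━━━━━━━━━━━━┃│ 4 │ 5 │ 6 │ × │              ┃   
             ┃├───┼───┼───┼───┤              ┃   
             ┃│ 1 │ 2 │ 3 │ - │              ┃   
             ┃├───┼───┼───┼───┤              ┃   
             ┃│ 0 │ . │ = │ + │              ┃   
             ┃├───┼───┼───┼───┤              ┃   
             ┃│ C │ MC│ MR│ M+│              ┃   


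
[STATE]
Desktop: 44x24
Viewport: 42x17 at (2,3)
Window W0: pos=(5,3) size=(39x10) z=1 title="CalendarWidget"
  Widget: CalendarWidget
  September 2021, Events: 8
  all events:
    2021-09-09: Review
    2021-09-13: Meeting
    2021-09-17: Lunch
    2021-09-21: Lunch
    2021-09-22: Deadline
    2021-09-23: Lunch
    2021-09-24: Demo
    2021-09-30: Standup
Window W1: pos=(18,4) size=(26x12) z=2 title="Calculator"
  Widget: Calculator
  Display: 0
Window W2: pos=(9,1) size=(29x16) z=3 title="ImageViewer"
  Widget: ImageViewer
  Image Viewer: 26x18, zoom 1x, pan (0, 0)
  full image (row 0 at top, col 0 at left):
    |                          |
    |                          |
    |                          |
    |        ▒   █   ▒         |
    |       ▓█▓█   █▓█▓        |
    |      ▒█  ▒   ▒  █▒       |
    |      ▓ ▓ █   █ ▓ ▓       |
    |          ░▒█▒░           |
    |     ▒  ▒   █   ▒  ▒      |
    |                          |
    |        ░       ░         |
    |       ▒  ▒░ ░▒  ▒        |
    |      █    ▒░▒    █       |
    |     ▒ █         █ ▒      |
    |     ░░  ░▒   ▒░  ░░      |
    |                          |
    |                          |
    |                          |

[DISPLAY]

   ┏━━━┠───────────────────────────┨━━━━━┓
   ┃ Ca┃                           ┃━━━━━┓
   ┠───┃                           ┃     ┃
   ┃   ┃                           ┃─────┨
   ┃Mo ┃        ▒   █   ▒          ┃    0┃
   ┃   ┃       ▓█▓█   █▓█▓         ┃     ┃
   ┃ 6 ┃      ▒█  ▒   ▒  █▒        ┃     ┃
   ┃13*┃      ▓ ▓ █   █ ▓ ▓        ┃     ┃
   ┃20 ┃          ░▒█▒░            ┃     ┃
   ┗━━━┃     ▒  ▒   █   ▒  ▒       ┃     ┃
       ┃                           ┃     ┃
       ┃        ░       ░          ┃     ┃
       ┃       ▒  ▒░ ░▒  ▒         ┃━━━━━┛
       ┗━━━━━━━━━━━━━━━━━━━━━━━━━━━┛      
                                          
                                          
                                          


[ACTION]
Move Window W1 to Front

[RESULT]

   ┏━━━┠───────────────────────────┨━━━━━┓
   ┃ Ca┃        ┏━━━━━━━━━━━━━━━━━━━━━━━━┓
   ┠───┃        ┃ Calculator             ┃
   ┃   ┃        ┠────────────────────────┨
   ┃Mo ┃        ┃                       0┃
   ┃   ┃       ▓┃┌───┬───┬───┬───┐       ┃
   ┃ 6 ┃      ▒█┃│ 7 │ 8 │ 9 │ ÷ │       ┃
   ┃13*┃      ▓ ┃├───┼───┼───┼───┤       ┃
   ┃20 ┃        ┃│ 4 │ 5 │ 6 │ × │       ┃
   ┗━━━┃     ▒  ┃├───┼───┼───┼───┤       ┃
       ┃        ┃│ 1 │ 2 │ 3 │ - │       ┃
       ┃        ┃└───┴───┴───┴───┘       ┃
       ┃       ▒┗━━━━━━━━━━━━━━━━━━━━━━━━┛
       ┗━━━━━━━━━━━━━━━━━━━━━━━━━━━┛      
                                          
                                          
                                          


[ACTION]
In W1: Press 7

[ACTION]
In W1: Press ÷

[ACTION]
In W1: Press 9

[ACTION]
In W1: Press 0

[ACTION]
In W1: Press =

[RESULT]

   ┏━━━┠───────────────────────────┨━━━━━┓
   ┃ Ca┃        ┏━━━━━━━━━━━━━━━━━━━━━━━━┓
   ┠───┃        ┃ Calculator             ┃
   ┃   ┃        ┠────────────────────────┨
   ┃Mo ┃        ┃           0.07777777778┃
   ┃   ┃       ▓┃┌───┬───┬───┬───┐       ┃
   ┃ 6 ┃      ▒█┃│ 7 │ 8 │ 9 │ ÷ │       ┃
   ┃13*┃      ▓ ┃├───┼───┼───┼───┤       ┃
   ┃20 ┃        ┃│ 4 │ 5 │ 6 │ × │       ┃
   ┗━━━┃     ▒  ┃├───┼───┼───┼───┤       ┃
       ┃        ┃│ 1 │ 2 │ 3 │ - │       ┃
       ┃        ┃└───┴───┴───┴───┘       ┃
       ┃       ▒┗━━━━━━━━━━━━━━━━━━━━━━━━┛
       ┗━━━━━━━━━━━━━━━━━━━━━━━━━━━┛      
                                          
                                          
                                          


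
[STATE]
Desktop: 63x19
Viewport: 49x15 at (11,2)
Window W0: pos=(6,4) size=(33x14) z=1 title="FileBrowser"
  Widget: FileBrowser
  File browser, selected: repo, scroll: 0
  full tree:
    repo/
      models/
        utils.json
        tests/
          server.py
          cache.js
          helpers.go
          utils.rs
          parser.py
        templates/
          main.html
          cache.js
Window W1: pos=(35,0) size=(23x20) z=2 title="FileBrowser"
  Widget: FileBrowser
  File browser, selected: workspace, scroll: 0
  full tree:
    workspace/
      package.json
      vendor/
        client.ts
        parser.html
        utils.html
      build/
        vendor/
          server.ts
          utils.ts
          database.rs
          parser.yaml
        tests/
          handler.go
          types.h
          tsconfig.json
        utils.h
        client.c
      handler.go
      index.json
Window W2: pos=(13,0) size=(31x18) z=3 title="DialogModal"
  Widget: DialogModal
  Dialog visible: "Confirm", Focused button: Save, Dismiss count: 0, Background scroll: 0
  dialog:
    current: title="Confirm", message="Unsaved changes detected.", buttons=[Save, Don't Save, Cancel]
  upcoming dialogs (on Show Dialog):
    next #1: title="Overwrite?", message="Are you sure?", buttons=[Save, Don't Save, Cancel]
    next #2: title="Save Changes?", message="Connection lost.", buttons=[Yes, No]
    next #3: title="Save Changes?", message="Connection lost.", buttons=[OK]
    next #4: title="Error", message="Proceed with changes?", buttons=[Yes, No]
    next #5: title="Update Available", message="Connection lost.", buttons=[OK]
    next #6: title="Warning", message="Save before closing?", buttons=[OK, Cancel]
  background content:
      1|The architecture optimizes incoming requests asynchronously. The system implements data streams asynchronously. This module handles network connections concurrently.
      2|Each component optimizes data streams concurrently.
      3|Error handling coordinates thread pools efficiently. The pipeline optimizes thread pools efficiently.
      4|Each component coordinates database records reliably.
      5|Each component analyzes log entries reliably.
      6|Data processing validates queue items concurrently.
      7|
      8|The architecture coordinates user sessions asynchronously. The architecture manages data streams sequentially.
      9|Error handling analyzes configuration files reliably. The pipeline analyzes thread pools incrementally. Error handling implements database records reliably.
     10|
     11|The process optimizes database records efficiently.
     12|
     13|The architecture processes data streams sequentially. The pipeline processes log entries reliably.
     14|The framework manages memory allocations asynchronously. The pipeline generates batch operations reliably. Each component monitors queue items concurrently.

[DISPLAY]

  ┠─────────────────────────────┨─────────────┨  
  ┃The architecture optimizes in┃rkspace/     ┃  
━━┃Each component optimizes data┃age.json     ┃  
eB┃Error handling coordinates th┃vendor/      ┃  
──┃Each component coordinates da┃build/       ┃  
] ┃Ea┌───────────────────────┐ e┃ler.go       ┃  
[+┃Da│        Confirm        │ue┃x.json       ┃  
  ┃  │Unsaved changes detecte│  ┃             ┃  
  ┃Th│[Save]  Don't Save   Ca│s ┃             ┃  
  ┃Er└───────────────────────┘fi┃             ┃  
  ┃                             ┃             ┃  
  ┃The process optimizes databas┃             ┃  
  ┃                             ┃             ┃  
  ┃The architecture processes da┃             ┃  
  ┃The framework manages memory ┃             ┃  


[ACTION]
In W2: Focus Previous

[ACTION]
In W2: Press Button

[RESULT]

  ┠─────────────────────────────┨─────────────┨  
  ┃The architecture optimizes in┃rkspace/     ┃  
━━┃Each component optimizes data┃age.json     ┃  
eB┃Error handling coordinates th┃vendor/      ┃  
──┃Each component coordinates da┃build/       ┃  
] ┃Each component analyzes log e┃ler.go       ┃  
[+┃Data processing validates que┃x.json       ┃  
  ┃                             ┃             ┃  
  ┃The architecture coordinates ┃             ┃  
  ┃Error handling analyzes confi┃             ┃  
  ┃                             ┃             ┃  
  ┃The process optimizes databas┃             ┃  
  ┃                             ┃             ┃  
  ┃The architecture processes da┃             ┃  
  ┃The framework manages memory ┃             ┃  


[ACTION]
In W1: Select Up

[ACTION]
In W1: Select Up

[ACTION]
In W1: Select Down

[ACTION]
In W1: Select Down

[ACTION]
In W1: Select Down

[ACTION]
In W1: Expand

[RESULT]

  ┠─────────────────────────────┨─────────────┨  
  ┃The architecture optimizes in┃rkspace/     ┃  
━━┃Each component optimizes data┃age.json     ┃  
eB┃Error handling coordinates th┃vendor/      ┃  
──┃Each component coordinates da┃build/       ┃  
] ┃Each component analyzes log e┃] vendor/    ┃  
[+┃Data processing validates que┃] tests/     ┃  
  ┃                             ┃ils.h        ┃  
  ┃The architecture coordinates ┃ient.c       ┃  
  ┃Error handling analyzes confi┃ler.go       ┃  
  ┃                             ┃x.json       ┃  
  ┃The process optimizes databas┃             ┃  
  ┃                             ┃             ┃  
  ┃The architecture processes da┃             ┃  
  ┃The framework manages memory ┃             ┃  


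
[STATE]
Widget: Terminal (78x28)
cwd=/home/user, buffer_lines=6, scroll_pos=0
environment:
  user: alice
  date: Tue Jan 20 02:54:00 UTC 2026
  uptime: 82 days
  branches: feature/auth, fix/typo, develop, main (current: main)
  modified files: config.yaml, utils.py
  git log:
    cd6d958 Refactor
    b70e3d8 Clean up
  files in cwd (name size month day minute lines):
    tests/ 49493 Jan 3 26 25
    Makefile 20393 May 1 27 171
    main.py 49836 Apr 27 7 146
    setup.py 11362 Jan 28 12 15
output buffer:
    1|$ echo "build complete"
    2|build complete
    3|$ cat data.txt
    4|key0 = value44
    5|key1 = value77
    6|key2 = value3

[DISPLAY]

$ echo "build complete"                                                       
build complete                                                                
$ cat data.txt                                                                
key0 = value44                                                                
key1 = value77                                                                
key2 = value3                                                                 
$ █                                                                           
                                                                              
                                                                              
                                                                              
                                                                              
                                                                              
                                                                              
                                                                              
                                                                              
                                                                              
                                                                              
                                                                              
                                                                              
                                                                              
                                                                              
                                                                              
                                                                              
                                                                              
                                                                              
                                                                              
                                                                              
                                                                              


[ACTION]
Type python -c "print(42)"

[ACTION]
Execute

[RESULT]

$ echo "build complete"                                                       
build complete                                                                
$ cat data.txt                                                                
key0 = value44                                                                
key1 = value77                                                                
key2 = value3                                                                 
$ python -c "print(42)"                                                       
42                                                                            
$ █                                                                           
                                                                              
                                                                              
                                                                              
                                                                              
                                                                              
                                                                              
                                                                              
                                                                              
                                                                              
                                                                              
                                                                              
                                                                              
                                                                              
                                                                              
                                                                              
                                                                              
                                                                              
                                                                              
                                                                              
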